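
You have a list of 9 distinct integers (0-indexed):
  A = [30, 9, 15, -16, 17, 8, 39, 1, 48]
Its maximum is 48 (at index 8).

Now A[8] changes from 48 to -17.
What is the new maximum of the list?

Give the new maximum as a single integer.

Old max = 48 (at index 8)
Change: A[8] 48 -> -17
Changed element WAS the max -> may need rescan.
  Max of remaining elements: 39
  New max = max(-17, 39) = 39

Answer: 39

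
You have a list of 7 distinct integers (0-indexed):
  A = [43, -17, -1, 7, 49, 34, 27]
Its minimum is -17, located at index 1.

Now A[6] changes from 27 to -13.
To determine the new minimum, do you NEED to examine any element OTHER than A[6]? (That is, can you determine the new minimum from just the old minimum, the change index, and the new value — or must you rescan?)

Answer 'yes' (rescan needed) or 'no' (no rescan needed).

Old min = -17 at index 1
Change at index 6: 27 -> -13
Index 6 was NOT the min. New min = min(-17, -13). No rescan of other elements needed.
Needs rescan: no

Answer: no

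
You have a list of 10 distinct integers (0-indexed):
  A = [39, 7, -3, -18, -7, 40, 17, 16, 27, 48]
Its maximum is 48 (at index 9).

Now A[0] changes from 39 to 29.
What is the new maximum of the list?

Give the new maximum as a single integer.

Old max = 48 (at index 9)
Change: A[0] 39 -> 29
Changed element was NOT the old max.
  New max = max(old_max, new_val) = max(48, 29) = 48

Answer: 48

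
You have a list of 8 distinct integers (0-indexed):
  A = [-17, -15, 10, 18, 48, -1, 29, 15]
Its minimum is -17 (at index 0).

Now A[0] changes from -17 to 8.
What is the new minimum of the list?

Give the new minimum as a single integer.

Answer: -15

Derivation:
Old min = -17 (at index 0)
Change: A[0] -17 -> 8
Changed element WAS the min. Need to check: is 8 still <= all others?
  Min of remaining elements: -15
  New min = min(8, -15) = -15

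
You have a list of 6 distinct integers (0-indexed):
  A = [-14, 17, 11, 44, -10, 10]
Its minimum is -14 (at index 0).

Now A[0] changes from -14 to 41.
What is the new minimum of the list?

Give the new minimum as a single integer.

Answer: -10

Derivation:
Old min = -14 (at index 0)
Change: A[0] -14 -> 41
Changed element WAS the min. Need to check: is 41 still <= all others?
  Min of remaining elements: -10
  New min = min(41, -10) = -10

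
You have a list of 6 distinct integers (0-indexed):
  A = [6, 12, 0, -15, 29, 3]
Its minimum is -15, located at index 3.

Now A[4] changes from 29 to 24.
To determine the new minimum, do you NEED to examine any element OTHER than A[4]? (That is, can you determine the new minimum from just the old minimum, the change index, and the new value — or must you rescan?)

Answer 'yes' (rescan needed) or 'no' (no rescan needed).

Answer: no

Derivation:
Old min = -15 at index 3
Change at index 4: 29 -> 24
Index 4 was NOT the min. New min = min(-15, 24). No rescan of other elements needed.
Needs rescan: no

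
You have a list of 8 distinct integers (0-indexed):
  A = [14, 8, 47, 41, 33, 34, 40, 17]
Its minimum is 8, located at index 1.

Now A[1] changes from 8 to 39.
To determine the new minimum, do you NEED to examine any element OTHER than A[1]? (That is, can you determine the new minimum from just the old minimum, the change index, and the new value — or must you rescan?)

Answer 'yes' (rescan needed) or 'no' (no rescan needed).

Old min = 8 at index 1
Change at index 1: 8 -> 39
Index 1 WAS the min and new value 39 > old min 8. Must rescan other elements to find the new min.
Needs rescan: yes

Answer: yes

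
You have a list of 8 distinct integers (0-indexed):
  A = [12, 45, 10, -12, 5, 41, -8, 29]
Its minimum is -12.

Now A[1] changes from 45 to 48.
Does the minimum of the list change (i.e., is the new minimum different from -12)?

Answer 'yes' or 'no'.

Answer: no

Derivation:
Old min = -12
Change: A[1] 45 -> 48
Changed element was NOT the min; min changes only if 48 < -12.
New min = -12; changed? no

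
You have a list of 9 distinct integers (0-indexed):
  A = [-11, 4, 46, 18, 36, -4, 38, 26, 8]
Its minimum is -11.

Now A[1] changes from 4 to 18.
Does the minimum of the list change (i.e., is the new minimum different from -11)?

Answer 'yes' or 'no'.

Answer: no

Derivation:
Old min = -11
Change: A[1] 4 -> 18
Changed element was NOT the min; min changes only if 18 < -11.
New min = -11; changed? no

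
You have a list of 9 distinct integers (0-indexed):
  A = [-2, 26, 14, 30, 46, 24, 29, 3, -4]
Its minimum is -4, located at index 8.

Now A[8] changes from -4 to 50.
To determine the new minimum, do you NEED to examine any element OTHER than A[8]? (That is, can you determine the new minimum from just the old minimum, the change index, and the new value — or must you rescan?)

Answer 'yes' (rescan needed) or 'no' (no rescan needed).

Answer: yes

Derivation:
Old min = -4 at index 8
Change at index 8: -4 -> 50
Index 8 WAS the min and new value 50 > old min -4. Must rescan other elements to find the new min.
Needs rescan: yes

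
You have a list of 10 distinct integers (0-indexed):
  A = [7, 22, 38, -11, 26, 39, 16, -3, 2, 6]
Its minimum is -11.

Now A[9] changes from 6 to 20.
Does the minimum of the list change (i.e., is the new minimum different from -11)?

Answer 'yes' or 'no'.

Old min = -11
Change: A[9] 6 -> 20
Changed element was NOT the min; min changes only if 20 < -11.
New min = -11; changed? no

Answer: no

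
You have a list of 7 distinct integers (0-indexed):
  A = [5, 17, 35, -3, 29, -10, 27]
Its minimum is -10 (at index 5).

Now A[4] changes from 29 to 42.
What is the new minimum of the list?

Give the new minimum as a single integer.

Old min = -10 (at index 5)
Change: A[4] 29 -> 42
Changed element was NOT the old min.
  New min = min(old_min, new_val) = min(-10, 42) = -10

Answer: -10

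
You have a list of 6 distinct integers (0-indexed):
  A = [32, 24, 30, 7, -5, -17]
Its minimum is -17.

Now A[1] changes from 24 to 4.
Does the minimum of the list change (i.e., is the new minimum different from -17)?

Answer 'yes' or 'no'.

Answer: no

Derivation:
Old min = -17
Change: A[1] 24 -> 4
Changed element was NOT the min; min changes only if 4 < -17.
New min = -17; changed? no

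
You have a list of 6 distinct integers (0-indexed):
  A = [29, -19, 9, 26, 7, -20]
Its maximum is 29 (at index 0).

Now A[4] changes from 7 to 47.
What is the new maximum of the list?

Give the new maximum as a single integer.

Old max = 29 (at index 0)
Change: A[4] 7 -> 47
Changed element was NOT the old max.
  New max = max(old_max, new_val) = max(29, 47) = 47

Answer: 47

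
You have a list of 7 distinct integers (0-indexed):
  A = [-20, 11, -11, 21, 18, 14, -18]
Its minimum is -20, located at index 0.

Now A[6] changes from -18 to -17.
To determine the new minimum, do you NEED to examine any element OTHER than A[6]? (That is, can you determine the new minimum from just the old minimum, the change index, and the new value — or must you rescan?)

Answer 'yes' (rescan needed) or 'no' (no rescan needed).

Answer: no

Derivation:
Old min = -20 at index 0
Change at index 6: -18 -> -17
Index 6 was NOT the min. New min = min(-20, -17). No rescan of other elements needed.
Needs rescan: no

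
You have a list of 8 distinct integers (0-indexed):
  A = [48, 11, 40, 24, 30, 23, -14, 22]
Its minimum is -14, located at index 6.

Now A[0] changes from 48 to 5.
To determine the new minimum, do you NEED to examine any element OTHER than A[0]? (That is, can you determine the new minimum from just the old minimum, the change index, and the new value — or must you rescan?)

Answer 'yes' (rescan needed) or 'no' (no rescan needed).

Old min = -14 at index 6
Change at index 0: 48 -> 5
Index 0 was NOT the min. New min = min(-14, 5). No rescan of other elements needed.
Needs rescan: no

Answer: no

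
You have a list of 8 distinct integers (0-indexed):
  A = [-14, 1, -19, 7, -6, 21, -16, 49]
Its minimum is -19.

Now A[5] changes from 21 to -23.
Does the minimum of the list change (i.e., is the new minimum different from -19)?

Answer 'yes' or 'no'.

Old min = -19
Change: A[5] 21 -> -23
Changed element was NOT the min; min changes only if -23 < -19.
New min = -23; changed? yes

Answer: yes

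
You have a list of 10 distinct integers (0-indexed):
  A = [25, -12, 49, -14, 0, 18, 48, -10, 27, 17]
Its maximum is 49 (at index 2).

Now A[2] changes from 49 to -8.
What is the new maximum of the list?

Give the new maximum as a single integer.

Old max = 49 (at index 2)
Change: A[2] 49 -> -8
Changed element WAS the max -> may need rescan.
  Max of remaining elements: 48
  New max = max(-8, 48) = 48

Answer: 48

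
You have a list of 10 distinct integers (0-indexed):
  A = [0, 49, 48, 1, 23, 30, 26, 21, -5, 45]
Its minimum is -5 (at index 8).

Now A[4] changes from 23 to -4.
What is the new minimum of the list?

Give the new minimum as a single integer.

Answer: -5

Derivation:
Old min = -5 (at index 8)
Change: A[4] 23 -> -4
Changed element was NOT the old min.
  New min = min(old_min, new_val) = min(-5, -4) = -5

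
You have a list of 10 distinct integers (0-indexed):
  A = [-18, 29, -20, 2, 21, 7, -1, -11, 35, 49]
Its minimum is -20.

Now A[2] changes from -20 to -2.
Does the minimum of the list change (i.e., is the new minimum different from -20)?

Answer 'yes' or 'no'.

Answer: yes

Derivation:
Old min = -20
Change: A[2] -20 -> -2
Changed element was the min; new min must be rechecked.
New min = -18; changed? yes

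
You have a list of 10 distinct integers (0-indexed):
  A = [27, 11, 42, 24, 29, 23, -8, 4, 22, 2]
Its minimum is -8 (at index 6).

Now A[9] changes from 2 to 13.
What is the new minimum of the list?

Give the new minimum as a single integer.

Answer: -8

Derivation:
Old min = -8 (at index 6)
Change: A[9] 2 -> 13
Changed element was NOT the old min.
  New min = min(old_min, new_val) = min(-8, 13) = -8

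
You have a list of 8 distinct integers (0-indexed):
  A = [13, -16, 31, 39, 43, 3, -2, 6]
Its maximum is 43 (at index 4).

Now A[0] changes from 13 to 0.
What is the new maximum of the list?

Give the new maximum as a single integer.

Answer: 43

Derivation:
Old max = 43 (at index 4)
Change: A[0] 13 -> 0
Changed element was NOT the old max.
  New max = max(old_max, new_val) = max(43, 0) = 43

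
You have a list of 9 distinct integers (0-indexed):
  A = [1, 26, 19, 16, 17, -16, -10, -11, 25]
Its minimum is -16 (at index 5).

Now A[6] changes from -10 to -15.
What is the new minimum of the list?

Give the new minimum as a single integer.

Old min = -16 (at index 5)
Change: A[6] -10 -> -15
Changed element was NOT the old min.
  New min = min(old_min, new_val) = min(-16, -15) = -16

Answer: -16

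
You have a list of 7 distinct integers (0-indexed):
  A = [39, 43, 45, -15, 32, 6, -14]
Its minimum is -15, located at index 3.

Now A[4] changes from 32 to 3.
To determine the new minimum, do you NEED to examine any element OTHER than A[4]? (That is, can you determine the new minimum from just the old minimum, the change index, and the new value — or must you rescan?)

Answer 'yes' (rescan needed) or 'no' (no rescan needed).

Answer: no

Derivation:
Old min = -15 at index 3
Change at index 4: 32 -> 3
Index 4 was NOT the min. New min = min(-15, 3). No rescan of other elements needed.
Needs rescan: no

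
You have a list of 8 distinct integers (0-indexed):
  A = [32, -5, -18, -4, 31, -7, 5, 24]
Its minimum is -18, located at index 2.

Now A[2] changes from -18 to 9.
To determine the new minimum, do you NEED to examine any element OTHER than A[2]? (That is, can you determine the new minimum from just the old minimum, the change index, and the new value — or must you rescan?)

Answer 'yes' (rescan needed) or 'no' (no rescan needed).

Old min = -18 at index 2
Change at index 2: -18 -> 9
Index 2 WAS the min and new value 9 > old min -18. Must rescan other elements to find the new min.
Needs rescan: yes

Answer: yes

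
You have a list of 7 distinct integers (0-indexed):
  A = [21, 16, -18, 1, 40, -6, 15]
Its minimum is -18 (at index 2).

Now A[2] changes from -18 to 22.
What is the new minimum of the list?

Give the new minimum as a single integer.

Answer: -6

Derivation:
Old min = -18 (at index 2)
Change: A[2] -18 -> 22
Changed element WAS the min. Need to check: is 22 still <= all others?
  Min of remaining elements: -6
  New min = min(22, -6) = -6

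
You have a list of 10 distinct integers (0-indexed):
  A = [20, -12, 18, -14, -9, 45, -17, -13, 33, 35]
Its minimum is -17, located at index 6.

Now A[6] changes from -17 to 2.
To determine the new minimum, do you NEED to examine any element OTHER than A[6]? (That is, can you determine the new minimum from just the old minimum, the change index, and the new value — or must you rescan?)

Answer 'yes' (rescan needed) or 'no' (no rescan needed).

Old min = -17 at index 6
Change at index 6: -17 -> 2
Index 6 WAS the min and new value 2 > old min -17. Must rescan other elements to find the new min.
Needs rescan: yes

Answer: yes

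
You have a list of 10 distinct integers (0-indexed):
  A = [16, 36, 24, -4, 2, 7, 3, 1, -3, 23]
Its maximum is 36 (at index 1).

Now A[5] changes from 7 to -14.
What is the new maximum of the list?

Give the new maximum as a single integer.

Old max = 36 (at index 1)
Change: A[5] 7 -> -14
Changed element was NOT the old max.
  New max = max(old_max, new_val) = max(36, -14) = 36

Answer: 36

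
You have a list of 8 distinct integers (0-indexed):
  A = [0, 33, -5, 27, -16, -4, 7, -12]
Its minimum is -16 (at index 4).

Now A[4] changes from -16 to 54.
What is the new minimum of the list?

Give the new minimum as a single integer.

Answer: -12

Derivation:
Old min = -16 (at index 4)
Change: A[4] -16 -> 54
Changed element WAS the min. Need to check: is 54 still <= all others?
  Min of remaining elements: -12
  New min = min(54, -12) = -12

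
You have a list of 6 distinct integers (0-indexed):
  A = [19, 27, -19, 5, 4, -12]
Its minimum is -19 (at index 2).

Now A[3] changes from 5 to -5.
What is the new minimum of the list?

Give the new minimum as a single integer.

Old min = -19 (at index 2)
Change: A[3] 5 -> -5
Changed element was NOT the old min.
  New min = min(old_min, new_val) = min(-19, -5) = -19

Answer: -19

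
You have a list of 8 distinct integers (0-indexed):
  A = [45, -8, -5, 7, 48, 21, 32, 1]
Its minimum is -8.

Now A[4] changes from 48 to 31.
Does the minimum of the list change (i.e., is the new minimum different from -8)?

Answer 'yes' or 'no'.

Old min = -8
Change: A[4] 48 -> 31
Changed element was NOT the min; min changes only if 31 < -8.
New min = -8; changed? no

Answer: no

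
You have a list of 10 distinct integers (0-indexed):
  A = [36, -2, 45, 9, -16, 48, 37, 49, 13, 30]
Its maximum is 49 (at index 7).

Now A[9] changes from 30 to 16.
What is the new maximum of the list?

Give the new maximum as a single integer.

Old max = 49 (at index 7)
Change: A[9] 30 -> 16
Changed element was NOT the old max.
  New max = max(old_max, new_val) = max(49, 16) = 49

Answer: 49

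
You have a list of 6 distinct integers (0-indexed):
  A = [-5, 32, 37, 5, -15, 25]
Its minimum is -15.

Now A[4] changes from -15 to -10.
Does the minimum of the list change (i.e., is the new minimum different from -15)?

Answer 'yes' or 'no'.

Old min = -15
Change: A[4] -15 -> -10
Changed element was the min; new min must be rechecked.
New min = -10; changed? yes

Answer: yes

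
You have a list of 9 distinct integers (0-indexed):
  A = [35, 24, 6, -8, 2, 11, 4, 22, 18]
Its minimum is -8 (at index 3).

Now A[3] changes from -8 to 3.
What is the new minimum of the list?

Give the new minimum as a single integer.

Answer: 2

Derivation:
Old min = -8 (at index 3)
Change: A[3] -8 -> 3
Changed element WAS the min. Need to check: is 3 still <= all others?
  Min of remaining elements: 2
  New min = min(3, 2) = 2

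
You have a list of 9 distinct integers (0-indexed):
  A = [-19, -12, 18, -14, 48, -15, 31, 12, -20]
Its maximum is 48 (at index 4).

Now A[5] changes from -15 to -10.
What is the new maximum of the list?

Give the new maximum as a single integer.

Old max = 48 (at index 4)
Change: A[5] -15 -> -10
Changed element was NOT the old max.
  New max = max(old_max, new_val) = max(48, -10) = 48

Answer: 48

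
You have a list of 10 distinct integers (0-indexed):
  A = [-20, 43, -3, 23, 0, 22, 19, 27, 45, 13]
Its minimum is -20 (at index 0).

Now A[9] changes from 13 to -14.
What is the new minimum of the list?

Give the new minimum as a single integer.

Answer: -20

Derivation:
Old min = -20 (at index 0)
Change: A[9] 13 -> -14
Changed element was NOT the old min.
  New min = min(old_min, new_val) = min(-20, -14) = -20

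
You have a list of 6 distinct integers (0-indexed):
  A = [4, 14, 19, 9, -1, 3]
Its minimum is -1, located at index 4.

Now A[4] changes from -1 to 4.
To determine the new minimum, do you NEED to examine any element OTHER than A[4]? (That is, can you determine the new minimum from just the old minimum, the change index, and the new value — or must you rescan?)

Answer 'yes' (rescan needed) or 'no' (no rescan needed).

Old min = -1 at index 4
Change at index 4: -1 -> 4
Index 4 WAS the min and new value 4 > old min -1. Must rescan other elements to find the new min.
Needs rescan: yes

Answer: yes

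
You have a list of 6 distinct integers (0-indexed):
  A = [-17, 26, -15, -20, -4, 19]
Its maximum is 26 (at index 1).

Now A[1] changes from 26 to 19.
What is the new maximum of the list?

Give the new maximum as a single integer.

Old max = 26 (at index 1)
Change: A[1] 26 -> 19
Changed element WAS the max -> may need rescan.
  Max of remaining elements: 19
  New max = max(19, 19) = 19

Answer: 19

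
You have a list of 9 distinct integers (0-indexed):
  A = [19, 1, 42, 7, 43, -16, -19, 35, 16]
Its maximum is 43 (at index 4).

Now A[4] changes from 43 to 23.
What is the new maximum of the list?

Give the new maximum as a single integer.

Old max = 43 (at index 4)
Change: A[4] 43 -> 23
Changed element WAS the max -> may need rescan.
  Max of remaining elements: 42
  New max = max(23, 42) = 42

Answer: 42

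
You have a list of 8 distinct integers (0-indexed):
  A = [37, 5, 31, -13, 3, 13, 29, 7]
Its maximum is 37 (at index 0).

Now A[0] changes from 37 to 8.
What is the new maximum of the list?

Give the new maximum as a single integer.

Answer: 31

Derivation:
Old max = 37 (at index 0)
Change: A[0] 37 -> 8
Changed element WAS the max -> may need rescan.
  Max of remaining elements: 31
  New max = max(8, 31) = 31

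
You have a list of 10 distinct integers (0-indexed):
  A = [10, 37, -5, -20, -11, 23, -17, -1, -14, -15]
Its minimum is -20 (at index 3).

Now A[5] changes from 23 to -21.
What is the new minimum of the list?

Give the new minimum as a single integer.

Old min = -20 (at index 3)
Change: A[5] 23 -> -21
Changed element was NOT the old min.
  New min = min(old_min, new_val) = min(-20, -21) = -21

Answer: -21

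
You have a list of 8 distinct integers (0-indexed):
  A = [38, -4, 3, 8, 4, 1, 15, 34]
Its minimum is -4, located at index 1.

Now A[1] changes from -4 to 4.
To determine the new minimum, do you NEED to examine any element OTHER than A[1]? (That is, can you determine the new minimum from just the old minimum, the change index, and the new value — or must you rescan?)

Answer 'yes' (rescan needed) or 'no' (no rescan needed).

Old min = -4 at index 1
Change at index 1: -4 -> 4
Index 1 WAS the min and new value 4 > old min -4. Must rescan other elements to find the new min.
Needs rescan: yes

Answer: yes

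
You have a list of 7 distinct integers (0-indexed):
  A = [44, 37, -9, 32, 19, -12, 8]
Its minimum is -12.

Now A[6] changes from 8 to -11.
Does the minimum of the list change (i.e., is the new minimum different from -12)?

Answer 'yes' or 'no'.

Answer: no

Derivation:
Old min = -12
Change: A[6] 8 -> -11
Changed element was NOT the min; min changes only if -11 < -12.
New min = -12; changed? no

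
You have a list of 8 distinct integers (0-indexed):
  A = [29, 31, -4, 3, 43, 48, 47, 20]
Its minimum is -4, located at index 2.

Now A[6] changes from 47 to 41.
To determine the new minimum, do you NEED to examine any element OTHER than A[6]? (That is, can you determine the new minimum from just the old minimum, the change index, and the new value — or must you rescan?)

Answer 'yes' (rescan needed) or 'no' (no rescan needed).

Old min = -4 at index 2
Change at index 6: 47 -> 41
Index 6 was NOT the min. New min = min(-4, 41). No rescan of other elements needed.
Needs rescan: no

Answer: no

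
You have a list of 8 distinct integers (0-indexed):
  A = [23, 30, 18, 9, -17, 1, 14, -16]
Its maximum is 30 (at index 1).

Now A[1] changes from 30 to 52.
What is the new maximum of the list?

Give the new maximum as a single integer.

Answer: 52

Derivation:
Old max = 30 (at index 1)
Change: A[1] 30 -> 52
Changed element WAS the max -> may need rescan.
  Max of remaining elements: 23
  New max = max(52, 23) = 52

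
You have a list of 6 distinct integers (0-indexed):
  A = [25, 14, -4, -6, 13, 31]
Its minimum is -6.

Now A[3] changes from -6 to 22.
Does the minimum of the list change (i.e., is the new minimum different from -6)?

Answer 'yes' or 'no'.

Answer: yes

Derivation:
Old min = -6
Change: A[3] -6 -> 22
Changed element was the min; new min must be rechecked.
New min = -4; changed? yes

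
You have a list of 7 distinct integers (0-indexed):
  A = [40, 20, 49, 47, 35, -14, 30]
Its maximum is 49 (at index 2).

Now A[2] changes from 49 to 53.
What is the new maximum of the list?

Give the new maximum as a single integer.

Answer: 53

Derivation:
Old max = 49 (at index 2)
Change: A[2] 49 -> 53
Changed element WAS the max -> may need rescan.
  Max of remaining elements: 47
  New max = max(53, 47) = 53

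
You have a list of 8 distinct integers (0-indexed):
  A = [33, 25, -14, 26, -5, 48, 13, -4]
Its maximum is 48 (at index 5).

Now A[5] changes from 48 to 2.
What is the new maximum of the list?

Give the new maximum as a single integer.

Answer: 33

Derivation:
Old max = 48 (at index 5)
Change: A[5] 48 -> 2
Changed element WAS the max -> may need rescan.
  Max of remaining elements: 33
  New max = max(2, 33) = 33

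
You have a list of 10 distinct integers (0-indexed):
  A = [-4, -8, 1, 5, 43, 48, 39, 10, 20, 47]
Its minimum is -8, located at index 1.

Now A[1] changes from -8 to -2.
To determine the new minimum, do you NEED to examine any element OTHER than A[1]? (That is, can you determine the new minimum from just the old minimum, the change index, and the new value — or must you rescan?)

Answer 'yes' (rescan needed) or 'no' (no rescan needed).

Answer: yes

Derivation:
Old min = -8 at index 1
Change at index 1: -8 -> -2
Index 1 WAS the min and new value -2 > old min -8. Must rescan other elements to find the new min.
Needs rescan: yes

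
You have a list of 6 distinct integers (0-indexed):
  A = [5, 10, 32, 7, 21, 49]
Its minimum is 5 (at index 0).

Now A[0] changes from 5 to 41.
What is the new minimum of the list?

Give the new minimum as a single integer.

Answer: 7

Derivation:
Old min = 5 (at index 0)
Change: A[0] 5 -> 41
Changed element WAS the min. Need to check: is 41 still <= all others?
  Min of remaining elements: 7
  New min = min(41, 7) = 7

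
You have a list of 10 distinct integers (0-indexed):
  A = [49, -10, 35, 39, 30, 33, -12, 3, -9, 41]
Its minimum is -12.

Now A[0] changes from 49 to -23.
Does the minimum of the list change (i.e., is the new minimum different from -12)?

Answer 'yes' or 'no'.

Old min = -12
Change: A[0] 49 -> -23
Changed element was NOT the min; min changes only if -23 < -12.
New min = -23; changed? yes

Answer: yes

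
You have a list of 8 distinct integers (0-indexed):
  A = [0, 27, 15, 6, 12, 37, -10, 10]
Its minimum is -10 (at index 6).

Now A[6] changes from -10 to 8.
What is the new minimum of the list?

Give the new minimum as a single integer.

Answer: 0

Derivation:
Old min = -10 (at index 6)
Change: A[6] -10 -> 8
Changed element WAS the min. Need to check: is 8 still <= all others?
  Min of remaining elements: 0
  New min = min(8, 0) = 0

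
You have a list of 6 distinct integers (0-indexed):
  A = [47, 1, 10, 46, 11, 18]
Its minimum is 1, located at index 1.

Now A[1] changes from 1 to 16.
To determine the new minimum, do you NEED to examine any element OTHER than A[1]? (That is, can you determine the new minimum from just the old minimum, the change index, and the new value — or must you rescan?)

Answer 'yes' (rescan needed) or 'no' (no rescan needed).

Old min = 1 at index 1
Change at index 1: 1 -> 16
Index 1 WAS the min and new value 16 > old min 1. Must rescan other elements to find the new min.
Needs rescan: yes

Answer: yes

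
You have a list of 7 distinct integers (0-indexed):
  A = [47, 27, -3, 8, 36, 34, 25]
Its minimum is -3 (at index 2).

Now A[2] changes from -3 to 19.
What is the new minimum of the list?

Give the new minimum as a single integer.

Old min = -3 (at index 2)
Change: A[2] -3 -> 19
Changed element WAS the min. Need to check: is 19 still <= all others?
  Min of remaining elements: 8
  New min = min(19, 8) = 8

Answer: 8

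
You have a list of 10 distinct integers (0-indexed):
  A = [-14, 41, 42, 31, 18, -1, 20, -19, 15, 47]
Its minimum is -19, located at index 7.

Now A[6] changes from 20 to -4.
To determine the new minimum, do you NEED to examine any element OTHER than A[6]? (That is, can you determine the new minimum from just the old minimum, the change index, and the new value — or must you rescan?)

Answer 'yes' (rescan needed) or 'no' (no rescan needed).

Old min = -19 at index 7
Change at index 6: 20 -> -4
Index 6 was NOT the min. New min = min(-19, -4). No rescan of other elements needed.
Needs rescan: no

Answer: no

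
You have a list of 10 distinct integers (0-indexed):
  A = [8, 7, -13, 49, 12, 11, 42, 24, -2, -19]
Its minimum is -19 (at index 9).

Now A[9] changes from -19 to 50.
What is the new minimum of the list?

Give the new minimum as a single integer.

Answer: -13

Derivation:
Old min = -19 (at index 9)
Change: A[9] -19 -> 50
Changed element WAS the min. Need to check: is 50 still <= all others?
  Min of remaining elements: -13
  New min = min(50, -13) = -13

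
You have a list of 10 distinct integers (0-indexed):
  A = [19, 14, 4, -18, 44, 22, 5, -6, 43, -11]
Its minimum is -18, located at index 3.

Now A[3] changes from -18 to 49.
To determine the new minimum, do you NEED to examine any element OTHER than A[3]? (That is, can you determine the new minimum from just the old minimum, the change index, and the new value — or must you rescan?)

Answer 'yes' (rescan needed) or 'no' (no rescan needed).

Old min = -18 at index 3
Change at index 3: -18 -> 49
Index 3 WAS the min and new value 49 > old min -18. Must rescan other elements to find the new min.
Needs rescan: yes

Answer: yes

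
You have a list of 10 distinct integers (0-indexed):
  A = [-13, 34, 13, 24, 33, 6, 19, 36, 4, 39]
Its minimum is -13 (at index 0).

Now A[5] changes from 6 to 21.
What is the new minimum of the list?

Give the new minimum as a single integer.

Answer: -13

Derivation:
Old min = -13 (at index 0)
Change: A[5] 6 -> 21
Changed element was NOT the old min.
  New min = min(old_min, new_val) = min(-13, 21) = -13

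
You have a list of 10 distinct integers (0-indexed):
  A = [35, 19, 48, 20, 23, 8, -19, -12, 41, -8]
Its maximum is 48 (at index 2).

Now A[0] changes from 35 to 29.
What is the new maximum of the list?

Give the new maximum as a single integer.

Answer: 48

Derivation:
Old max = 48 (at index 2)
Change: A[0] 35 -> 29
Changed element was NOT the old max.
  New max = max(old_max, new_val) = max(48, 29) = 48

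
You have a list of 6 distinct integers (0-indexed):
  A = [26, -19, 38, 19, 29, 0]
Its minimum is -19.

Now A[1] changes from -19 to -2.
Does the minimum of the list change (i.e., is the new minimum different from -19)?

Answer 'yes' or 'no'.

Old min = -19
Change: A[1] -19 -> -2
Changed element was the min; new min must be rechecked.
New min = -2; changed? yes

Answer: yes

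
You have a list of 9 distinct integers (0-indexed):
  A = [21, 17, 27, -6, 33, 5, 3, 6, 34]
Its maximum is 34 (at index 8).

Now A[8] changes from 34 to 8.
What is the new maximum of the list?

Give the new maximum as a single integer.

Answer: 33

Derivation:
Old max = 34 (at index 8)
Change: A[8] 34 -> 8
Changed element WAS the max -> may need rescan.
  Max of remaining elements: 33
  New max = max(8, 33) = 33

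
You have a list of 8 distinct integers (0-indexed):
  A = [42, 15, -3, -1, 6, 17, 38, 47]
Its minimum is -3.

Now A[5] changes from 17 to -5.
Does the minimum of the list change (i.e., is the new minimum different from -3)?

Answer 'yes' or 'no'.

Old min = -3
Change: A[5] 17 -> -5
Changed element was NOT the min; min changes only if -5 < -3.
New min = -5; changed? yes

Answer: yes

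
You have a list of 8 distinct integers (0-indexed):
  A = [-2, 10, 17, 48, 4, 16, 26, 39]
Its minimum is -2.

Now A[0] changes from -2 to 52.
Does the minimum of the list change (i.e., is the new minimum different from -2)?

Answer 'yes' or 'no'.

Answer: yes

Derivation:
Old min = -2
Change: A[0] -2 -> 52
Changed element was the min; new min must be rechecked.
New min = 4; changed? yes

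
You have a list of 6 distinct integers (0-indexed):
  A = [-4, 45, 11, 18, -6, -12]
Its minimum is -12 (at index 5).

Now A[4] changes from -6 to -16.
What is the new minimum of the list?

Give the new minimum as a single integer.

Answer: -16

Derivation:
Old min = -12 (at index 5)
Change: A[4] -6 -> -16
Changed element was NOT the old min.
  New min = min(old_min, new_val) = min(-12, -16) = -16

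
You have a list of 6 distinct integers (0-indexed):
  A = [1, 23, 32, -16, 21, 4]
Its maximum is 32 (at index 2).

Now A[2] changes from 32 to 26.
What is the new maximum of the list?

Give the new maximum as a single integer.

Old max = 32 (at index 2)
Change: A[2] 32 -> 26
Changed element WAS the max -> may need rescan.
  Max of remaining elements: 23
  New max = max(26, 23) = 26

Answer: 26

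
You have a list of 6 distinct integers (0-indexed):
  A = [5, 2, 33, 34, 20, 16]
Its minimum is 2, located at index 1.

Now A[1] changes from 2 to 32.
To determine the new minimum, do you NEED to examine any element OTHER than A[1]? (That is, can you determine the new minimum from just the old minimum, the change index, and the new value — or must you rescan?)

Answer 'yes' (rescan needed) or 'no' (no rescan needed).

Old min = 2 at index 1
Change at index 1: 2 -> 32
Index 1 WAS the min and new value 32 > old min 2. Must rescan other elements to find the new min.
Needs rescan: yes

Answer: yes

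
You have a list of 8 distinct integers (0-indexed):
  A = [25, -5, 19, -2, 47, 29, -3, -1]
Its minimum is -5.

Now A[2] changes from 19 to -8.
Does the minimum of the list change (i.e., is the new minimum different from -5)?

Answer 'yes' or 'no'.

Answer: yes

Derivation:
Old min = -5
Change: A[2] 19 -> -8
Changed element was NOT the min; min changes only if -8 < -5.
New min = -8; changed? yes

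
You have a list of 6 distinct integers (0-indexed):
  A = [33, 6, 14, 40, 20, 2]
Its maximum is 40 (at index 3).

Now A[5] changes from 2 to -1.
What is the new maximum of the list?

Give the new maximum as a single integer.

Old max = 40 (at index 3)
Change: A[5] 2 -> -1
Changed element was NOT the old max.
  New max = max(old_max, new_val) = max(40, -1) = 40

Answer: 40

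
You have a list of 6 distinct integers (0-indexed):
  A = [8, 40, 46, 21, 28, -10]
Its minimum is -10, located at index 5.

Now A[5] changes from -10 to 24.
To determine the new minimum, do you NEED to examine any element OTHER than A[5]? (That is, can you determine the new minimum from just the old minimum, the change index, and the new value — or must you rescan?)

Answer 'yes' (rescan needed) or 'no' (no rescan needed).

Answer: yes

Derivation:
Old min = -10 at index 5
Change at index 5: -10 -> 24
Index 5 WAS the min and new value 24 > old min -10. Must rescan other elements to find the new min.
Needs rescan: yes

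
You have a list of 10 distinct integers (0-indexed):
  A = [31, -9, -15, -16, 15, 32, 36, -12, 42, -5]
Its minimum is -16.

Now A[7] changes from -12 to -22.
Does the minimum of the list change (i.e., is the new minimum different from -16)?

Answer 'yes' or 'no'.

Answer: yes

Derivation:
Old min = -16
Change: A[7] -12 -> -22
Changed element was NOT the min; min changes only if -22 < -16.
New min = -22; changed? yes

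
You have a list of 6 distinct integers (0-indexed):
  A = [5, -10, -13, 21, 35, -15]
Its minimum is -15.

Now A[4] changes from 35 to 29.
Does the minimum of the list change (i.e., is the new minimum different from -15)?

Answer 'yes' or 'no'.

Old min = -15
Change: A[4] 35 -> 29
Changed element was NOT the min; min changes only if 29 < -15.
New min = -15; changed? no

Answer: no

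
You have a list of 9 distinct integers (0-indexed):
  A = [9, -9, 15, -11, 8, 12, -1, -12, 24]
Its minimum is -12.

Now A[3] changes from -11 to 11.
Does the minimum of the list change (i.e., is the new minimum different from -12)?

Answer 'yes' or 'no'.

Old min = -12
Change: A[3] -11 -> 11
Changed element was NOT the min; min changes only if 11 < -12.
New min = -12; changed? no

Answer: no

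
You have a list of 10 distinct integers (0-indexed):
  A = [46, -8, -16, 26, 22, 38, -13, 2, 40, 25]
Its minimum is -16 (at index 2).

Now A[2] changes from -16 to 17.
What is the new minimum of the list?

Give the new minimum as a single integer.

Answer: -13

Derivation:
Old min = -16 (at index 2)
Change: A[2] -16 -> 17
Changed element WAS the min. Need to check: is 17 still <= all others?
  Min of remaining elements: -13
  New min = min(17, -13) = -13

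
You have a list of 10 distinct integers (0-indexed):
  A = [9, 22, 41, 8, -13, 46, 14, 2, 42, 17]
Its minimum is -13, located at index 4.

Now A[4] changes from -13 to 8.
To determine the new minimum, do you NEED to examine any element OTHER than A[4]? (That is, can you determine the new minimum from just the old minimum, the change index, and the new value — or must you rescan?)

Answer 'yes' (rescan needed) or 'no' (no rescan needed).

Answer: yes

Derivation:
Old min = -13 at index 4
Change at index 4: -13 -> 8
Index 4 WAS the min and new value 8 > old min -13. Must rescan other elements to find the new min.
Needs rescan: yes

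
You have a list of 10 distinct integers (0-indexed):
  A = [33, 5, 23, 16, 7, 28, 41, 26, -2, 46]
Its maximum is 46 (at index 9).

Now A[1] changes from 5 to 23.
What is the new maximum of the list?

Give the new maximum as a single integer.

Old max = 46 (at index 9)
Change: A[1] 5 -> 23
Changed element was NOT the old max.
  New max = max(old_max, new_val) = max(46, 23) = 46

Answer: 46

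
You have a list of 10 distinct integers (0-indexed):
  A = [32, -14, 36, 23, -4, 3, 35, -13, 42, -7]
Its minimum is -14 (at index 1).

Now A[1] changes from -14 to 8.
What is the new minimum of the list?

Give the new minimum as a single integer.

Answer: -13

Derivation:
Old min = -14 (at index 1)
Change: A[1] -14 -> 8
Changed element WAS the min. Need to check: is 8 still <= all others?
  Min of remaining elements: -13
  New min = min(8, -13) = -13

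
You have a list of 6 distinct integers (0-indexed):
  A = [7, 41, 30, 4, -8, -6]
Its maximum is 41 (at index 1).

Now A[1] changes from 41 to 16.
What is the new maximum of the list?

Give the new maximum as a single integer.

Old max = 41 (at index 1)
Change: A[1] 41 -> 16
Changed element WAS the max -> may need rescan.
  Max of remaining elements: 30
  New max = max(16, 30) = 30

Answer: 30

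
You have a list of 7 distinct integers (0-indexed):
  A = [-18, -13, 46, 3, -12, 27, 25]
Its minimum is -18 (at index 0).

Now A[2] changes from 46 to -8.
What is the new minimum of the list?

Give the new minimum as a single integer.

Old min = -18 (at index 0)
Change: A[2] 46 -> -8
Changed element was NOT the old min.
  New min = min(old_min, new_val) = min(-18, -8) = -18

Answer: -18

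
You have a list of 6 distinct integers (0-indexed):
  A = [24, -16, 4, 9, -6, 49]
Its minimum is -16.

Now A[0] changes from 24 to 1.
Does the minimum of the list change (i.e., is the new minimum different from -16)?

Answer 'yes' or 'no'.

Answer: no

Derivation:
Old min = -16
Change: A[0] 24 -> 1
Changed element was NOT the min; min changes only if 1 < -16.
New min = -16; changed? no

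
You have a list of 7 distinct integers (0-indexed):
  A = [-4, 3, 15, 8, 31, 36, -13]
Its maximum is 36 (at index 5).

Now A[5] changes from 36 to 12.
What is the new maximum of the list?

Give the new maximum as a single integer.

Old max = 36 (at index 5)
Change: A[5] 36 -> 12
Changed element WAS the max -> may need rescan.
  Max of remaining elements: 31
  New max = max(12, 31) = 31

Answer: 31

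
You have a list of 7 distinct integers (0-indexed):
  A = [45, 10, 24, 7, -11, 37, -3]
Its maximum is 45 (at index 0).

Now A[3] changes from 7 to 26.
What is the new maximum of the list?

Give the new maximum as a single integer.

Answer: 45

Derivation:
Old max = 45 (at index 0)
Change: A[3] 7 -> 26
Changed element was NOT the old max.
  New max = max(old_max, new_val) = max(45, 26) = 45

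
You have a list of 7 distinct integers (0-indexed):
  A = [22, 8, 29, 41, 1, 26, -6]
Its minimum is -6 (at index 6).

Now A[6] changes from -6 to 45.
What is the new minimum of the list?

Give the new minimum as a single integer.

Old min = -6 (at index 6)
Change: A[6] -6 -> 45
Changed element WAS the min. Need to check: is 45 still <= all others?
  Min of remaining elements: 1
  New min = min(45, 1) = 1

Answer: 1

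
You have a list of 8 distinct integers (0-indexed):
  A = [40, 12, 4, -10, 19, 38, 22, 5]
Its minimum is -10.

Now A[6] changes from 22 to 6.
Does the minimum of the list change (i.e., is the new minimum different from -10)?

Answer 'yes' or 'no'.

Old min = -10
Change: A[6] 22 -> 6
Changed element was NOT the min; min changes only if 6 < -10.
New min = -10; changed? no

Answer: no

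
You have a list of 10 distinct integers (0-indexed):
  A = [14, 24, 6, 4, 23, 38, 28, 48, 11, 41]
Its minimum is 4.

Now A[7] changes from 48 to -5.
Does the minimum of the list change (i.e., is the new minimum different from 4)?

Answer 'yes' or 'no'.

Answer: yes

Derivation:
Old min = 4
Change: A[7] 48 -> -5
Changed element was NOT the min; min changes only if -5 < 4.
New min = -5; changed? yes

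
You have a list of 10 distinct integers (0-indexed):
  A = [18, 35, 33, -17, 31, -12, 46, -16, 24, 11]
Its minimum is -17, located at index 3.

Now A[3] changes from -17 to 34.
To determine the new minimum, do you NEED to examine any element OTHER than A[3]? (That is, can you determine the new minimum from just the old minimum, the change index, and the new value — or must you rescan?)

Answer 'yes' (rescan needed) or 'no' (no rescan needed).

Old min = -17 at index 3
Change at index 3: -17 -> 34
Index 3 WAS the min and new value 34 > old min -17. Must rescan other elements to find the new min.
Needs rescan: yes

Answer: yes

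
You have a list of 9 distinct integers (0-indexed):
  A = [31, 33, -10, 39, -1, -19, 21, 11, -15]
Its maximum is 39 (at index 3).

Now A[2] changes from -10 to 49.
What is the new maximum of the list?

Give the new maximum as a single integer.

Answer: 49

Derivation:
Old max = 39 (at index 3)
Change: A[2] -10 -> 49
Changed element was NOT the old max.
  New max = max(old_max, new_val) = max(39, 49) = 49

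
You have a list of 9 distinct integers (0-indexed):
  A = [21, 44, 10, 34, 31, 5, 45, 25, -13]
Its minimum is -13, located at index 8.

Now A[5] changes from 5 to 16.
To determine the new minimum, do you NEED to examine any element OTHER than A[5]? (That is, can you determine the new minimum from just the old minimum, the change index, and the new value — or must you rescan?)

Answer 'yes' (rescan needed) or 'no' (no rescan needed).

Old min = -13 at index 8
Change at index 5: 5 -> 16
Index 5 was NOT the min. New min = min(-13, 16). No rescan of other elements needed.
Needs rescan: no

Answer: no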